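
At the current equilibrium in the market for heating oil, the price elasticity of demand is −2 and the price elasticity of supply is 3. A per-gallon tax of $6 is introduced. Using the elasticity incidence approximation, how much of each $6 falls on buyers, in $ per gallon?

Incidence ratio: buyers' share ≈ εs / (εs + |εd|) = 3 / (3 + 2) = 0.6.
So buyers bear ≈ 0.6 × $6 = $3.6; sellers bear $2.4.

Buyers bear ≈ $3.6 per gallon.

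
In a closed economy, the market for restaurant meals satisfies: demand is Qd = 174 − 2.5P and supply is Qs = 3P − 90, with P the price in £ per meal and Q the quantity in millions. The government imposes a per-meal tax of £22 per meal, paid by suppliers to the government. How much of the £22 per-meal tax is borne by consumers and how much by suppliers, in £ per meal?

Before the tax: set 174 − 2.5P = 3P − 90 → P* = £48, Q* = 54.
With the tax collected from suppliers, supply shifts: Qs = 3(P − 22) − 90.
Solving gives Q = 24 with consumers paying £60 and suppliers receiving £38 (the £22 wedge).
Burden on consumers: £12; on suppliers: £10. (They sum to £22.)
The less price-elastic side of the market bears the larger share of a per-unit tax.

Consumers bear £12 per meal; suppliers bear £10 per meal.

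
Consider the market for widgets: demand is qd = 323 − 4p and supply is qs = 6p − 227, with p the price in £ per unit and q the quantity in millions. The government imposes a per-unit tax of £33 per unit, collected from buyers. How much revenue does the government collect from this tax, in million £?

Before the tax: set 323 − 4p = 6p − 227 → p* = £55, q* = 103.
With the tax collected from buyers, demand (in seller-price terms) shifts: qd = 323 − 4(p + 33).
New equilibrium: buyers pay £74.8, producers receive £41.8, q = 23.8. (Wedge: pb − ps = 33.)
Revenue = t · Q = 33 · 23.8 = £785.4.

Tax revenue = £785.4 million.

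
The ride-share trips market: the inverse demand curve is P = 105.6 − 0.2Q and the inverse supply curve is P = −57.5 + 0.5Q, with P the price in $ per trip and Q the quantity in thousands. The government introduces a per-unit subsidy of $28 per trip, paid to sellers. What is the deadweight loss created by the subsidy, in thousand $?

Deadweight loss = $560 thousand.

Inverting to Q(P) form: Qd = 528 − 5P; Qs = 2P + 115.
Without the subsidy, 528 − 5P = 2P + 115 gives 7P = 413, so P* = $59 and Q* = 233.
With a per-unit subsidy paid to sellers, each receives P + 28 per unit sold, so supply becomes Qs = 2(P + 28) + 115.
New equilibrium: consumers pay $51, sellers receive $79, Q = 273. (Wedge: Pb − Ps = −28.)
Quantity rises by |ΔQ| = |233 − 273| = 40.
DWL = ½ · t · |ΔQ| = ½ · 28 · 40 = $560.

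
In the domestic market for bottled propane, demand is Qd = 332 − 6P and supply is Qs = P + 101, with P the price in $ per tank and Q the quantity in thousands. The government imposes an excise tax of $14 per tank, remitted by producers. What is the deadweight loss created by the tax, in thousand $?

Deadweight loss = $84 thousand.

Without the tax, 332 − 6P = P + 101 gives 7P = 231, so P* = $33 and Q* = 134.
With the tax collected from producers, supply shifts: Qs = (P − 14) + 101.
Solving gives Q = 122 with buyers paying $35 and producers receiving $21 (the $14 wedge).
Quantity falls by |ΔQ| = |134 − 122| = 12.
DWL = ½ · t · |ΔQ| = ½ · 14 · 12 = $84.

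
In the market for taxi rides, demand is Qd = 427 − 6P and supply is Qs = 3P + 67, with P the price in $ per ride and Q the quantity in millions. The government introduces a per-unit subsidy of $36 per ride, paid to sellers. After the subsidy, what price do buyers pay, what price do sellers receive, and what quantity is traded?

Buyers pay $28; sellers receive $64; quantity = 259.

Without the subsidy, 427 − 6P = 3P + 67 gives 9P = 360, so P* = $40 and Q* = 187.
With a per-unit subsidy paid to sellers, each receives P + 36 per unit sold, so supply becomes Qs = 3(P + 36) + 67.
New equilibrium: buyers pay $28, sellers receive $64, Q = 259. (Wedge: Pb − Ps = −36.)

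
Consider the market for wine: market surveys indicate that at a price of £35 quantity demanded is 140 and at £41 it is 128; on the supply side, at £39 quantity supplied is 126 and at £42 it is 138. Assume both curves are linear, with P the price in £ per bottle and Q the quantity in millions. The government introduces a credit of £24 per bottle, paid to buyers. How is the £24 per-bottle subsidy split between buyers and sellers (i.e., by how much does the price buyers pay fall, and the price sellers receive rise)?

Demand slope: (128 − 140)/(41 − 35) = -2, so Qd = 210 − 2P.
Supply slope: (138 − 126)/(42 − 39) = 4, so Qs = 4P − 30.
Without the subsidy, 210 − 2P = 4P − 30 gives 6P = 240, so P* = £40 and Q* = 130.
With a per-unit subsidy paid to buyers, each effectively pays P − 24, so demand becomes Qd = 210 − 2(P − 24).
Solving gives Q = 162 with buyers paying £24 and sellers receiving £48 (the £24 wedge).
Gain to buyers: £16; to sellers: £8. (They sum to £24.)

Buyers gain £16 per bottle; sellers gain £8 per bottle.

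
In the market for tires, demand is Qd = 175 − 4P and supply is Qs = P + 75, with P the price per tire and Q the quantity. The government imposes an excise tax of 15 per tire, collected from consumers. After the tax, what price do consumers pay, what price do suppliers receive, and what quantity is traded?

Without the tax, 175 − 4P = P + 75 gives 5P = 100, so P* = 20 and Q* = 95.
With the tax collected from consumers, demand (in seller-price terms) shifts: Qd = 175 − 4(P + 15).
Solving gives Q = 83 with consumers paying 23 and suppliers receiving 8 (the 15 wedge).
The less price-elastic side of the market bears the larger share of a per-unit tax.

Consumers pay 23; suppliers receive 8; quantity = 83.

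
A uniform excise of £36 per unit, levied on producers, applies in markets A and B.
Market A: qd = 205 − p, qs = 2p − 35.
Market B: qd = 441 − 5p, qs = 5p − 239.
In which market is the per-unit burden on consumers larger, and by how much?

Market A, by £6.

Market A: pre-tax p* = £80, q* = 125; post-tax q = 101; per-unit burden on consumers = £24.
Market B: pre-tax p* = £68, q* = 101; post-tax q = 11; per-unit burden on consumers = £18.
Difference: £24 vs £18 → market A is larger by £6.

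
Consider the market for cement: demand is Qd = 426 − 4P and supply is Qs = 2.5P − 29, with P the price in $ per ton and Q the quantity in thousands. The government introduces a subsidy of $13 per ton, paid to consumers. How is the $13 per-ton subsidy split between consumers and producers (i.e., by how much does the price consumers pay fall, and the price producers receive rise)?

Consumers gain $5 per ton; producers gain $8 per ton.

Before the subsidy: set 426 − 4P = 2.5P − 29 → P* = $70, Q* = 146.
With a per-unit subsidy paid to consumers, each effectively pays P − 13, so demand becomes Qd = 426 − 4(P − 13).
Solving gives Q = 166 with consumers paying $65 and producers receiving $78 (the $13 wedge).
Gain to consumers: $5; to producers: $8. (They sum to $13.)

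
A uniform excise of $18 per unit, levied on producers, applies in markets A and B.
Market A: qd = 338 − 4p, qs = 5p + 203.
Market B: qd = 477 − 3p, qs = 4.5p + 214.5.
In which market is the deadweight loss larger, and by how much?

Market A, by $68.4.

Market A: pre-tax p* = $15, q* = 278; post-tax q = 238; deadweight loss = $360.
Market B: pre-tax p* = $35, q* = 372; post-tax q = 339.6; deadweight loss = $291.6.
Difference: $360 vs $291.6 → market A is larger by $68.4.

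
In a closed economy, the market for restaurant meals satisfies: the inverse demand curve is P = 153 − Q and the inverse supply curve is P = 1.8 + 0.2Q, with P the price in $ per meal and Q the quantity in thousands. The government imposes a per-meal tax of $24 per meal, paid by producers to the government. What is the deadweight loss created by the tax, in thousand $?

Deadweight loss = $240 thousand.

Rewrite in direct form: Qd = 153 − P and Qs = 5P − 9.
Without the tax, 153 − P = 5P − 9 gives 6P = 162, so P* = $27 and Q* = 126.
With the tax collected from producers, supply shifts: Qs = 5(P − 24) − 9.
New equilibrium: buyers pay $47, producers receive $23, Q = 106. (Wedge: Pb − Ps = 24.)
Quantity falls by |ΔQ| = |126 − 106| = 20.
DWL = ½ · t · |ΔQ| = ½ · 24 · 20 = $240.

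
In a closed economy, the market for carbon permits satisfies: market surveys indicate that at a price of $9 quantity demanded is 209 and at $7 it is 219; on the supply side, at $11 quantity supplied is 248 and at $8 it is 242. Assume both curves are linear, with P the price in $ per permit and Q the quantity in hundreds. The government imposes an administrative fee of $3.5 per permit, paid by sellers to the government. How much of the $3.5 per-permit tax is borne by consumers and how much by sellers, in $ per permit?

Demand slope: (219 − 209)/(7 − 9) = -5, so Qd = 254 − 5P.
Supply slope: (242 − 248)/(8 − 11) = 2, so Qs = 2P + 226.
Before the tax: set 254 − 5P = 2P + 226 → P* = $4, Q* = 234.
With the tax collected from sellers, supply shifts: Qs = 2(P − 3.5) + 226.
Solving gives Q = 229 with consumers paying $5 and sellers receiving $1.5 (the $3.5 wedge).
Burden on consumers: $1; on sellers: $2.5. (They sum to $3.5.)
The less price-elastic side of the market bears the larger share of a per-unit tax.

Consumers bear $1 per permit; sellers bear $2.5 per permit.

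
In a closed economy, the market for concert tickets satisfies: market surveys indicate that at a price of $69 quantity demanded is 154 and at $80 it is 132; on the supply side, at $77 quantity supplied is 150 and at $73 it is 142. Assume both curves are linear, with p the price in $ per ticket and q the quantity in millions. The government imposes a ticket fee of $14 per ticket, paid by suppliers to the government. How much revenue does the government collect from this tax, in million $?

Tax revenue = $1820 million.

Demand slope: (132 − 154)/(80 − 69) = -2, so qd = 292 − 2p.
Supply slope: (142 − 150)/(73 − 77) = 2, so qs = 2p − 4.
Before the tax: set 292 − 2p = 2p − 4 → p* = $74, q* = 144.
With the tax collected from suppliers, supply shifts: qs = 2(p − 14) − 4.
New equilibrium: buyers pay $81, suppliers receive $67, q = 130. (Wedge: pb − ps = 14.)
Revenue = t · Q = 14 · 130 = $1820.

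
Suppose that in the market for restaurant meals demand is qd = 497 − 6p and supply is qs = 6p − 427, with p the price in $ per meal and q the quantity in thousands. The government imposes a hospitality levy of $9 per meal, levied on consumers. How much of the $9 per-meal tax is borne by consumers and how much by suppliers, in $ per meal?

Before the tax: set 497 − 6p = 6p − 427 → p* = $77, q* = 35.
With the tax collected from consumers, demand (in seller-price terms) shifts: qd = 497 − 6(p + 9).
Solving gives q = 8 with consumers paying $81.5 and suppliers receiving $72.5 (the $9 wedge).
Burden on consumers: $4.5; on suppliers: $4.5. (They sum to $9.)

Consumers bear $4.5 per meal; suppliers bear $4.5 per meal.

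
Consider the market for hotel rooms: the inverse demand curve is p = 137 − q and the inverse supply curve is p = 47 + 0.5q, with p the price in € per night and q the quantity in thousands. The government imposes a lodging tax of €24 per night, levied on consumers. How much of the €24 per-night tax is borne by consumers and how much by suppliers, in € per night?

Inverting to q(p) form: qd = 137 − p; qs = 2p − 94.
Before the tax: set 137 − p = 2p − 94 → p* = €77, q* = 60.
With the tax collected from consumers, demand (in seller-price terms) shifts: qd = 137 − (p + 24).
New equilibrium: consumers pay €93, suppliers receive €69, q = 44. (Wedge: pb − ps = 24.)
Burden on consumers: €16; on suppliers: €8. (They sum to €24.)
The less price-elastic side of the market bears the larger share of a per-unit tax.

Consumers bear €16 per night; suppliers bear €8 per night.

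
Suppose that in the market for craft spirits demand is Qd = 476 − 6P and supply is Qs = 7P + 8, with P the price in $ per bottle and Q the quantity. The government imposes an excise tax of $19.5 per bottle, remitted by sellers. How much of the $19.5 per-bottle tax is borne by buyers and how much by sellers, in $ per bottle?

Before the tax: set 476 − 6P = 7P + 8 → P* = $36, Q* = 260.
With the tax collected from sellers, supply shifts: Qs = 7(P − 19.5) + 8.
Solving gives Q = 197 with buyers paying $46.5 and sellers receiving $27 (the $19.5 wedge).
Burden on buyers: $10.5; on sellers: $9. (They sum to $19.5.)
The less price-elastic side of the market bears the larger share of a per-unit tax.

Buyers bear $10.5 per bottle; sellers bear $9 per bottle.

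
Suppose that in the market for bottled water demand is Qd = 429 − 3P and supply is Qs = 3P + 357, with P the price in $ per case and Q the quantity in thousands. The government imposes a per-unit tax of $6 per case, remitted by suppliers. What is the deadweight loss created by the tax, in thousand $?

Deadweight loss = $27 thousand.

Before the tax: set 429 − 3P = 3P + 357 → P* = $12, Q* = 393.
With the tax collected from suppliers, supply shifts: Qs = 3(P − 6) + 357.
New equilibrium: buyers pay $15, suppliers receive $9, Q = 384. (Wedge: Pb − Ps = 6.)
Quantity falls by |ΔQ| = |393 − 384| = 9.
DWL = ½ · t · |ΔQ| = ½ · 6 · 9 = $27.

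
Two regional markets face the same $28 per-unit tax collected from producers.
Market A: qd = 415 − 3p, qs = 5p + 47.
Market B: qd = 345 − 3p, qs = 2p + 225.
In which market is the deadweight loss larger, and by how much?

Market A: pre-tax p* = $46, q* = 277; post-tax q = 224.5; deadweight loss = $735.
Market B: pre-tax p* = $24, q* = 273; post-tax q = 239.4; deadweight loss = $470.4.
Difference: $735 vs $470.4 → market A is larger by $264.6.

Market A, by $264.6.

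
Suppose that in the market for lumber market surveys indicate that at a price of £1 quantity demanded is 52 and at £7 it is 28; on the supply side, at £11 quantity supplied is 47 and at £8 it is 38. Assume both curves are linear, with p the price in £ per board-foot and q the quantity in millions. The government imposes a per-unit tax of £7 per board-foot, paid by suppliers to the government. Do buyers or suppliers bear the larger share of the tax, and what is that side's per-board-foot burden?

Suppliers bear the larger share: £4 per board-foot.

Demand slope: (28 − 52)/(7 − 1) = -4, so qd = 56 − 4p.
Supply slope: (38 − 47)/(8 − 11) = 3, so qs = 3p + 14.
Before the tax: set 56 − 4p = 3p + 14 → p* = £6, q* = 32.
With the tax collected from suppliers, supply shifts: qs = 3(p − 7) + 14.
New equilibrium: buyers pay £9, suppliers receive £2, q = 20. (Wedge: pb − ps = 7.)
Per-board-foot burden: buyers £3, suppliers £4.
Suppliers take the larger share because supply is less price-elastic here (demand slope 4 vs supply slope 3).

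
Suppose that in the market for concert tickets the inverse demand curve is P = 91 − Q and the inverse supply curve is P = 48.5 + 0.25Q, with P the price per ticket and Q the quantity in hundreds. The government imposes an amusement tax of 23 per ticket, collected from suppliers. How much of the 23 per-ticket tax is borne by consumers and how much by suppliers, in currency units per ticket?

Consumers bear 18.4 per ticket; suppliers bear 4.6 per ticket.

Inverting to Q(P) form: Qd = 91 − P; Qs = 4P − 194.
Before the tax: set 91 − P = 4P − 194 → P* = 57, Q* = 34.
With the tax collected from suppliers, supply shifts: Qs = 4(P − 23) − 194.
Solving gives Q = 15.6 with consumers paying 75.4 and suppliers receiving 52.4 (the 23 wedge).
Burden on consumers: 18.4; on suppliers: 4.6. (They sum to 23.)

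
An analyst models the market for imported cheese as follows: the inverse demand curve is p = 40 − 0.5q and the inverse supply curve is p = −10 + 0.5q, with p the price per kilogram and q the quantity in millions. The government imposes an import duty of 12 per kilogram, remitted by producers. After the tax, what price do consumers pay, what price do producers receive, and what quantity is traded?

Consumers pay 21; producers receive 9; quantity = 38.

Rewrite in direct form: qd = 80 − 2p and qs = 2p + 20.
Before the tax: set 80 − 2p = 2p + 20 → p* = 15, q* = 50.
With the tax collected from producers, supply shifts: qs = 2(p − 12) + 20.
New equilibrium: consumers pay 21, producers receive 9, q = 38. (Wedge: pb − ps = 12.)
The less price-elastic side of the market bears the larger share of a per-unit tax.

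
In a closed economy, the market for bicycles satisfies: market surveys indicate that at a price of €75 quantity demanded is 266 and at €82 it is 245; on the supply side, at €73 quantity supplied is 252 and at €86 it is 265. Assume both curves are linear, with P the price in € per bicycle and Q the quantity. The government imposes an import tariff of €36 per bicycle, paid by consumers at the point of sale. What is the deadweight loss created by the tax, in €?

Deadweight loss = €486.

Demand slope: (245 − 266)/(82 − 75) = -3, so Qd = 491 − 3P.
Supply slope: (265 − 252)/(86 − 73) = 1, so Qs = P + 179.
Without the tax, 491 − 3P = P + 179 gives 4P = 312, so P* = €78 and Q* = 257.
With the tax collected from consumers, demand (in seller-price terms) shifts: Qd = 491 − 3(P + 36).
New equilibrium: consumers pay €87, suppliers receive €51, Q = 230. (Wedge: Pb − Ps = 36.)
Quantity falls by |ΔQ| = |257 − 230| = 27.
DWL = ½ · t · |ΔQ| = ½ · 36 · 27 = €486.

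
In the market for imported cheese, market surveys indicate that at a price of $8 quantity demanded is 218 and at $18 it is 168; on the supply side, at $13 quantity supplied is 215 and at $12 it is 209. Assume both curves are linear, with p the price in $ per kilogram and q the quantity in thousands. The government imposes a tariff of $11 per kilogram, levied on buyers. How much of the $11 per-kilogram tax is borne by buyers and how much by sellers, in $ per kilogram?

Demand slope: (168 − 218)/(18 − 8) = -5, so qd = 258 − 5p.
Supply slope: (209 − 215)/(12 − 13) = 6, so qs = 6p + 137.
Without the tax, 258 − 5p = 6p + 137 gives 11p = 121, so p* = $11 and q* = 203.
With the tax collected from buyers, demand (in seller-price terms) shifts: qd = 258 − 5(p + 11).
Solving gives q = 173 with buyers paying $17 and sellers receiving $6 (the $11 wedge).
Burden on buyers: $6; on sellers: $5. (They sum to $11.)
The less price-elastic side of the market bears the larger share of a per-unit tax.

Buyers bear $6 per kilogram; sellers bear $5 per kilogram.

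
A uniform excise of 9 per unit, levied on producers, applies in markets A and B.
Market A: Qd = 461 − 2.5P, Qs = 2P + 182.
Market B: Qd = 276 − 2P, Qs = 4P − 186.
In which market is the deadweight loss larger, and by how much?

Market B, by 9.

Market A: pre-tax P* = 62, Q* = 306; post-tax Q = 296; deadweight loss = 45.
Market B: pre-tax P* = 77, Q* = 122; post-tax Q = 110; deadweight loss = 54.
Difference: 45 vs 54 → market B is larger by 9.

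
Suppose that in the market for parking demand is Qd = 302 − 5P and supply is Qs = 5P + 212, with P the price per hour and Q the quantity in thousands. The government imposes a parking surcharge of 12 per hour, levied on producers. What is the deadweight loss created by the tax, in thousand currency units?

Before the tax: set 302 − 5P = 5P + 212 → P* = 9, Q* = 257.
With the tax collected from producers, supply shifts: Qs = 5(P − 12) + 212.
Solving gives Q = 227 with consumers paying 15 and producers receiving 3 (the 12 wedge).
Quantity falls by |ΔQ| = |257 − 227| = 30.
DWL = ½ · t · |ΔQ| = ½ · 12 · 30 = 180.

Deadweight loss = 180 thousand.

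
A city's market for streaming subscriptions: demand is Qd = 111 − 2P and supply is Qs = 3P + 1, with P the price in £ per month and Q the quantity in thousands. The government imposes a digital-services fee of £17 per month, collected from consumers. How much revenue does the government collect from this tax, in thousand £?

Without the tax, 111 − 2P = 3P + 1 gives 5P = 110, so P* = £22 and Q* = 67.
With the tax collected from consumers, demand (in seller-price terms) shifts: Qd = 111 − 2(P + 17).
Solving gives Q = 46.6 with consumers paying £32.2 and sellers receiving £15.2 (the £17 wedge).
Revenue = t · Q = 17 · 46.6 = £792.2.

Tax revenue = £792.2 thousand.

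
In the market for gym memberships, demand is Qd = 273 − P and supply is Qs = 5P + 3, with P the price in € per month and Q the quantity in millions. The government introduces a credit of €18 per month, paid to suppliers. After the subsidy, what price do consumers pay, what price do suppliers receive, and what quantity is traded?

Consumers pay €30; suppliers receive €48; quantity = 243.

Before the subsidy: set 273 − P = 5P + 3 → P* = €45, Q* = 228.
With a per-unit subsidy paid to suppliers, each receives P + 18 per unit sold, so supply becomes Qs = 5(P + 18) + 3.
New equilibrium: consumers pay €30, suppliers receive €48, Q = 243. (Wedge: Pb − Ps = −18.)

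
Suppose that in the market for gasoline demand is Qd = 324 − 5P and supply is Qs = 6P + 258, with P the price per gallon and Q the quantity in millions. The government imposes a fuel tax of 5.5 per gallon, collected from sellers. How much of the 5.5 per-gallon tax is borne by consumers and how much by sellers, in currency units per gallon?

Without the tax, 324 − 5P = 6P + 258 gives 11P = 66, so P* = 6 and Q* = 294.
With the tax collected from sellers, supply shifts: Qs = 6(P − 5.5) + 258.
New equilibrium: consumers pay 9, sellers receive 3.5, Q = 279. (Wedge: Pb − Ps = 5.5.)
Burden on consumers: 3; on sellers: 2.5. (They sum to 5.5.)

Consumers bear 3 per gallon; sellers bear 2.5 per gallon.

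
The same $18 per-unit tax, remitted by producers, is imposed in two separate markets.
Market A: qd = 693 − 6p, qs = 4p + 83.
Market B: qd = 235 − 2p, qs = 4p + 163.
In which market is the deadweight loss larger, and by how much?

Market A, by $172.8.

Market A: pre-tax p* = $61, q* = 327; post-tax q = 283.8; deadweight loss = $388.8.
Market B: pre-tax p* = $12, q* = 211; post-tax q = 187; deadweight loss = $216.
Difference: $388.8 vs $216 → market A is larger by $172.8.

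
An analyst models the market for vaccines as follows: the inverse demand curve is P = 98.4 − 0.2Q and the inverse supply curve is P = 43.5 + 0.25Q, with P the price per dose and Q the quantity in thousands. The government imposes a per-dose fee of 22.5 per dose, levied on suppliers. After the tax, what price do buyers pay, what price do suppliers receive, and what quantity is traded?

Rewrite in direct form: Qd = 492 − 5P and Qs = 4P − 174.
Before the tax: set 492 − 5P = 4P − 174 → P* = 74, Q* = 122.
With the tax collected from suppliers, supply shifts: Qs = 4(P − 22.5) − 174.
Solving gives Q = 72 with buyers paying 84 and suppliers receiving 61.5 (the 22.5 wedge).
The less price-elastic side of the market bears the larger share of a per-unit tax.

Buyers pay 84; suppliers receive 61.5; quantity = 72.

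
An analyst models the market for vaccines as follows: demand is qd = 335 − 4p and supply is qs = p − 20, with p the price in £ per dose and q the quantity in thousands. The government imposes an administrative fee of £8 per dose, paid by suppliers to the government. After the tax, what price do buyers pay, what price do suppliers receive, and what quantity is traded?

Before the tax: set 335 − 4p = p − 20 → p* = £71, q* = 51.
With the tax collected from suppliers, supply shifts: qs = (p − 8) − 20.
New equilibrium: buyers pay £72.6, suppliers receive £64.6, q = 44.6. (Wedge: pb − ps = 8.)
The less price-elastic side of the market bears the larger share of a per-unit tax.

Buyers pay £72.6; suppliers receive £64.6; quantity = 44.6.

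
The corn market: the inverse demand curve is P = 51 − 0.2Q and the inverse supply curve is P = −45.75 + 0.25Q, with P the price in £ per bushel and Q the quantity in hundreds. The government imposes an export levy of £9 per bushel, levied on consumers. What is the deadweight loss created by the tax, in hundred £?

Deadweight loss = £90 hundred.

Rewrite in direct form: Qd = 255 − 5P and Qs = 4P + 183.
Before the tax: set 255 − 5P = 4P + 183 → P* = £8, Q* = 215.
With the tax collected from consumers, demand (in seller-price terms) shifts: Qd = 255 − 5(P + 9).
Solving gives Q = 195 with consumers paying £12 and suppliers receiving £3 (the £9 wedge).
Quantity falls by |ΔQ| = |215 − 195| = 20.
DWL = ½ · t · |ΔQ| = ½ · 9 · 20 = £90.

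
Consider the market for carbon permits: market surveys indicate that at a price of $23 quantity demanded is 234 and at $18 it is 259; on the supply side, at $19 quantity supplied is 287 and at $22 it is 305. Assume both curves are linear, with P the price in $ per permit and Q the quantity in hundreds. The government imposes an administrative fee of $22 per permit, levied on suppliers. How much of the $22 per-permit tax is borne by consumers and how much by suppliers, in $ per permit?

Demand slope: (259 − 234)/(18 − 23) = -5, so Qd = 349 − 5P.
Supply slope: (305 − 287)/(22 − 19) = 6, so Qs = 6P + 173.
Before the tax: set 349 − 5P = 6P + 173 → P* = $16, Q* = 269.
With the tax collected from suppliers, supply shifts: Qs = 6(P − 22) + 173.
New equilibrium: consumers pay $28, suppliers receive $6, Q = 209. (Wedge: Pb − Ps = 22.)
Burden on consumers: $12; on suppliers: $10. (They sum to $22.)

Consumers bear $12 per permit; suppliers bear $10 per permit.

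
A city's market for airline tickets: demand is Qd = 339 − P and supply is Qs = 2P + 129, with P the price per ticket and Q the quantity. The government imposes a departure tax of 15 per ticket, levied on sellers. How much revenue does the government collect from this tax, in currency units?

Without the tax, 339 − P = 2P + 129 gives 3P = 210, so P* = 70 and Q* = 269.
With the tax collected from sellers, supply shifts: Qs = 2(P − 15) + 129.
New equilibrium: consumers pay 80, sellers receive 65, Q = 259. (Wedge: Pb − Ps = 15.)
Revenue = t · Q = 15 · 259 = 3885.

Tax revenue = 3885.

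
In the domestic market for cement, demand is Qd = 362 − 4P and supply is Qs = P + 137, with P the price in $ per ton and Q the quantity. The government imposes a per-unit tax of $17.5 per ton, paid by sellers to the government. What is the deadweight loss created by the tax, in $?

Deadweight loss = $122.5.

Without the tax, 362 − 4P = P + 137 gives 5P = 225, so P* = $45 and Q* = 182.
With the tax collected from sellers, supply shifts: Qs = (P − 17.5) + 137.
Solving gives Q = 168 with buyers paying $48.5 and sellers receiving $31 (the $17.5 wedge).
Quantity falls by |ΔQ| = |182 − 168| = 14.
DWL = ½ · t · |ΔQ| = ½ · 17.5 · 14 = $122.5.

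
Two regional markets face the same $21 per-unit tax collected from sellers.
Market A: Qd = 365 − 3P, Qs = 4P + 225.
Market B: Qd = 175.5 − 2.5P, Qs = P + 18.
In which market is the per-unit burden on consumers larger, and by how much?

Market A: pre-tax P* = $20, Q* = 305; post-tax Q = 269; per-unit burden on consumers = $12.
Market B: pre-tax P* = $45, Q* = 63; post-tax Q = 48; per-unit burden on consumers = $6.
Difference: $12 vs $6 → market A is larger by $6.

Market A, by $6.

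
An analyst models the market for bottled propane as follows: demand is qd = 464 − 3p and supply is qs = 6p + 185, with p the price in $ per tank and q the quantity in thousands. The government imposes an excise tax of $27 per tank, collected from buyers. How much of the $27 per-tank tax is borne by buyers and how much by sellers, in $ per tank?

Buyers bear $18 per tank; sellers bear $9 per tank.

Before the tax: set 464 − 3p = 6p + 185 → p* = $31, q* = 371.
With the tax collected from buyers, demand (in seller-price terms) shifts: qd = 464 − 3(p + 27).
Solving gives q = 317 with buyers paying $49 and sellers receiving $22 (the $27 wedge).
Burden on buyers: $18; on sellers: $9. (They sum to $27.)
The less price-elastic side of the market bears the larger share of a per-unit tax.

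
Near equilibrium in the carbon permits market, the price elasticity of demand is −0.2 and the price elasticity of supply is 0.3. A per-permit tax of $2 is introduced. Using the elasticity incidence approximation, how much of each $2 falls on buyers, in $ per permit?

Buyers bear ≈ $1.2 per permit.

Incidence ratio: buyers' share ≈ εs / (εs + |εd|) = 0.3 / (0.3 + 0.2) = 0.6.
So buyers bear ≈ 0.6 × $2 = $1.2; suppliers bear $0.8.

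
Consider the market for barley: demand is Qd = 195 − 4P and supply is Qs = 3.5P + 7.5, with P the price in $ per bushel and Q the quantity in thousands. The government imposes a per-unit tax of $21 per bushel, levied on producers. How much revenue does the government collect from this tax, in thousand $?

Tax revenue = $1171.8 thousand.

Without the tax, 195 − 4P = 3.5P + 7.5 gives 7.5P = 187.5, so P* = $25 and Q* = 95.
With the tax collected from producers, supply shifts: Qs = 3.5(P − 21) + 7.5.
Solving gives Q = 55.8 with buyers paying $34.8 and producers receiving $13.8 (the $21 wedge).
Revenue = t · Q = 21 · 55.8 = $1171.8.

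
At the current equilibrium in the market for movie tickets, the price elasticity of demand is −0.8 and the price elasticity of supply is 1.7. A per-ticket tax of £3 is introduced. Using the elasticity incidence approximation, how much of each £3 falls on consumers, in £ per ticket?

Consumers bear ≈ £2.04 per ticket.

Incidence ratio: consumers' share ≈ εs / (εs + |εd|) = 1.7 / (1.7 + 0.8) = 0.68.
So consumers bear ≈ 0.68 × £3 = £2.04; producers bear £0.96.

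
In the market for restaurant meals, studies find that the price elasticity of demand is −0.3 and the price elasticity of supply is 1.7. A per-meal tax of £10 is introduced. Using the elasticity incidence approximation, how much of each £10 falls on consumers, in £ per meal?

Incidence ratio: consumers' share ≈ εs / (εs + |εd|) = 1.7 / (1.7 + 0.3) = 0.85.
So consumers bear ≈ 0.85 × £10 = £8.5; suppliers bear £1.5.

Consumers bear ≈ £8.5 per meal.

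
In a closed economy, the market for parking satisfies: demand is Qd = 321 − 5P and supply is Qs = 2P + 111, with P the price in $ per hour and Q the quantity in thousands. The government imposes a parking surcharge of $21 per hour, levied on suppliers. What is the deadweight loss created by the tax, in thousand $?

Before the tax: set 321 − 5P = 2P + 111 → P* = $30, Q* = 171.
With the tax collected from suppliers, supply shifts: Qs = 2(P − 21) + 111.
New equilibrium: consumers pay $36, suppliers receive $15, Q = 141. (Wedge: Pb − Ps = 21.)
Quantity falls by |ΔQ| = |171 − 141| = 30.
DWL = ½ · t · |ΔQ| = ½ · 21 · 30 = $315.

Deadweight loss = $315 thousand.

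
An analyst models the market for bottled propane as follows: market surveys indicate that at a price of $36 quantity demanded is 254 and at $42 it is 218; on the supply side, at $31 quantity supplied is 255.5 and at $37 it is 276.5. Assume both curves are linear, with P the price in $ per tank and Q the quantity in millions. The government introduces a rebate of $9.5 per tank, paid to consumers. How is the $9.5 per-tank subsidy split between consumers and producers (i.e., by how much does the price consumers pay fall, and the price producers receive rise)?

Consumers gain $3.5 per tank; producers gain $6 per tank.

Demand slope: (218 − 254)/(42 − 36) = -6, so Qd = 470 − 6P.
Supply slope: (276.5 − 255.5)/(37 − 31) = 3.5, so Qs = 3.5P + 147.
Without the subsidy, 470 − 6P = 3.5P + 147 gives 9.5P = 323, so P* = $34 and Q* = 266.
With a per-unit subsidy paid to consumers, each effectively pays P − 9.5, so demand becomes Qd = 470 − 6(P − 9.5).
New equilibrium: consumers pay $30.5, producers receive $40, Q = 287. (Wedge: Pb − Ps = −9.5.)
Gain to consumers: $3.5; to producers: $6. (They sum to $9.5.)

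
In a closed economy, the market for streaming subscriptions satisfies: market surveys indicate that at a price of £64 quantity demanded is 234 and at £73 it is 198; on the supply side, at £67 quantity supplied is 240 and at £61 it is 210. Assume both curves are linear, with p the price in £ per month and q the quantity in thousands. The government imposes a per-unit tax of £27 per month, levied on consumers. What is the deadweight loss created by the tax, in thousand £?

Deadweight loss = £810 thousand.

Demand slope: (198 − 234)/(73 − 64) = -4, so qd = 490 − 4p.
Supply slope: (210 − 240)/(61 − 67) = 5, so qs = 5p − 95.
Without the tax, 490 − 4p = 5p − 95 gives 9p = 585, so p* = £65 and q* = 230.
With the tax collected from consumers, demand (in seller-price terms) shifts: qd = 490 − 4(p + 27).
New equilibrium: consumers pay £80, producers receive £53, q = 170. (Wedge: pb − ps = 27.)
Quantity falls by |ΔQ| = |230 − 170| = 60.
DWL = ½ · t · |ΔQ| = ½ · 27 · 60 = £810.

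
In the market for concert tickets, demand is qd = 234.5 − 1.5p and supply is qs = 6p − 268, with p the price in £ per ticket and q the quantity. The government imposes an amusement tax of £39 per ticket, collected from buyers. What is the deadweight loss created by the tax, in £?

Without the tax, 234.5 − 1.5p = 6p − 268 gives 7.5p = 502.5, so p* = £67 and q* = 134.
With the tax collected from buyers, demand (in seller-price terms) shifts: qd = 234.5 − 1.5(p + 39).
Solving gives q = 87.2 with buyers paying £98.2 and producers receiving £59.2 (the £39 wedge).
Quantity falls by |ΔQ| = |134 − 87.2| = 46.8.
DWL = ½ · t · |ΔQ| = ½ · 39 · 46.8 = £912.6.

Deadweight loss = £912.6.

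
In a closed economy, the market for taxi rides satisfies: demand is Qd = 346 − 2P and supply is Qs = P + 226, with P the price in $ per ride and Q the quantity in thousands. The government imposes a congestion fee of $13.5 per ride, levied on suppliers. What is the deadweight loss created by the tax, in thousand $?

Before the tax: set 346 − 2P = P + 226 → P* = $40, Q* = 266.
With the tax collected from suppliers, supply shifts: Qs = (P − 13.5) + 226.
Solving gives Q = 257 with consumers paying $44.5 and suppliers receiving $31 (the $13.5 wedge).
Quantity falls by |ΔQ| = |266 − 257| = 9.
DWL = ½ · t · |ΔQ| = ½ · 13.5 · 9 = $60.75.

Deadweight loss = $60.75 thousand.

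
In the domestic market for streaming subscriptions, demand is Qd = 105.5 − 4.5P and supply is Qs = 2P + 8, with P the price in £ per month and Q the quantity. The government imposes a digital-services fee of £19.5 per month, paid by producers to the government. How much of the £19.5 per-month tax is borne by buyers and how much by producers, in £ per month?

Buyers bear £6 per month; producers bear £13.5 per month.

Without the tax, 105.5 − 4.5P = 2P + 8 gives 6.5P = 97.5, so P* = £15 and Q* = 38.
With the tax collected from producers, supply shifts: Qs = 2(P − 19.5) + 8.
New equilibrium: buyers pay £21, producers receive £1.5, Q = 11. (Wedge: Pb − Ps = 19.5.)
Burden on buyers: £6; on producers: £13.5. (They sum to £19.5.)
The less price-elastic side of the market bears the larger share of a per-unit tax.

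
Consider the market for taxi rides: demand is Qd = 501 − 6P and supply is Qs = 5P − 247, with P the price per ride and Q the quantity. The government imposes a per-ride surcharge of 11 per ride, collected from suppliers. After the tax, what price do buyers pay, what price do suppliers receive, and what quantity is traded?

Buyers pay 73; suppliers receive 62; quantity = 63.

Before the tax: set 501 − 6P = 5P − 247 → P* = 68, Q* = 93.
With the tax collected from suppliers, supply shifts: Qs = 5(P − 11) − 247.
Solving gives Q = 63 with buyers paying 73 and suppliers receiving 62 (the 11 wedge).
The less price-elastic side of the market bears the larger share of a per-unit tax.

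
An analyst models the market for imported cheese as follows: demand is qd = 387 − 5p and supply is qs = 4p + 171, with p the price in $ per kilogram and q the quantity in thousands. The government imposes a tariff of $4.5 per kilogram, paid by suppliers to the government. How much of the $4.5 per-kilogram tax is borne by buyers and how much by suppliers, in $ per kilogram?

Buyers bear $2 per kilogram; suppliers bear $2.5 per kilogram.

Without the tax, 387 − 5p = 4p + 171 gives 9p = 216, so p* = $24 and q* = 267.
With the tax collected from suppliers, supply shifts: qs = 4(p − 4.5) + 171.
Solving gives q = 257 with buyers paying $26 and suppliers receiving $21.5 (the $4.5 wedge).
Burden on buyers: $2; on suppliers: $2.5. (They sum to $4.5.)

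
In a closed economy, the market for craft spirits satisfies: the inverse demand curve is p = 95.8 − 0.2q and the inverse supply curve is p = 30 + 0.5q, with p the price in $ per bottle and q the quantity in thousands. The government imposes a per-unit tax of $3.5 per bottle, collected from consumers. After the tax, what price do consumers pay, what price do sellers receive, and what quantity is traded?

Consumers pay $78; sellers receive $74.5; quantity = 89.

Inverting to q(p) form: qd = 479 − 5p; qs = 2p − 60.
Before the tax: set 479 − 5p = 2p − 60 → p* = $77, q* = 94.
With the tax collected from consumers, demand (in seller-price terms) shifts: qd = 479 − 5(p + 3.5).
Solving gives q = 89 with consumers paying $78 and sellers receiving $74.5 (the $3.5 wedge).
The less price-elastic side of the market bears the larger share of a per-unit tax.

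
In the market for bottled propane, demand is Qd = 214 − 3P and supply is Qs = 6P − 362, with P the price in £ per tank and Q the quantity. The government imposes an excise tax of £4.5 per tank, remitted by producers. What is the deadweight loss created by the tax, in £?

Without the tax, 214 − 3P = 6P − 362 gives 9P = 576, so P* = £64 and Q* = 22.
With the tax collected from producers, supply shifts: Qs = 6(P − 4.5) − 362.
New equilibrium: consumers pay £67, producers receive £62.5, Q = 13. (Wedge: Pb − Ps = 4.5.)
Quantity falls by |ΔQ| = |22 − 13| = 9.
DWL = ½ · t · |ΔQ| = ½ · 4.5 · 9 = £20.25.

Deadweight loss = £20.25.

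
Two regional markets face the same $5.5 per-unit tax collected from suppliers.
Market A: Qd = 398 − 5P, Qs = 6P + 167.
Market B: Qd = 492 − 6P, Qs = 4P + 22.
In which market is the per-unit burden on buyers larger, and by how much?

Market A, by $0.8.

Market A: pre-tax P* = $21, Q* = 293; post-tax Q = 278; per-unit burden on buyers = $3.
Market B: pre-tax P* = $47, Q* = 210; post-tax Q = 196.8; per-unit burden on buyers = $2.2.
Difference: $3 vs $2.2 → market A is larger by $0.8.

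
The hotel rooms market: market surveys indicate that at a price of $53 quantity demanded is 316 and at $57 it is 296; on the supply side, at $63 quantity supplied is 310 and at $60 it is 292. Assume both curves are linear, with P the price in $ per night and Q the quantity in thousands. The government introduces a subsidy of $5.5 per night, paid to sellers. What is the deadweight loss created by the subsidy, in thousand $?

Demand slope: (296 − 316)/(57 − 53) = -5, so Qd = 581 − 5P.
Supply slope: (292 − 310)/(60 − 63) = 6, so Qs = 6P − 68.
Before the subsidy: set 581 − 5P = 6P − 68 → P* = $59, Q* = 286.
With a per-unit subsidy paid to sellers, each receives P + 5.5 per unit sold, so supply becomes Qs = 6(P + 5.5) − 68.
Solving gives Q = 301 with buyers paying $56 and sellers receiving $61.5 (the $5.5 wedge).
Quantity rises by |ΔQ| = |286 − 301| = 15.
DWL = ½ · t · |ΔQ| = ½ · 5.5 · 15 = $41.25.

Deadweight loss = $41.25 thousand.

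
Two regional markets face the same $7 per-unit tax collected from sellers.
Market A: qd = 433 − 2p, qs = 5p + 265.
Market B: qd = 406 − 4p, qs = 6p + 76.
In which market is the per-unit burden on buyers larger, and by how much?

Market A: pre-tax p* = $24, q* = 385; post-tax q = 375; per-unit burden on buyers = $5.
Market B: pre-tax p* = $33, q* = 274; post-tax q = 257.2; per-unit burden on buyers = $4.2.
Difference: $5 vs $4.2 → market A is larger by $0.8.

Market A, by $0.8.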